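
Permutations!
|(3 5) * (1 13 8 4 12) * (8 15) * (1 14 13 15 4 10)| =4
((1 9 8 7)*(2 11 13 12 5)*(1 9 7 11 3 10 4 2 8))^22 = ((1 7 9)(2 3 10 4)(5 8 11 13 12))^22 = (1 7 9)(2 10)(3 4)(5 11 12 8 13)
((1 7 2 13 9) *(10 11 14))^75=(14)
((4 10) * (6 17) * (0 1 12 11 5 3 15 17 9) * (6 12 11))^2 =((0 1 11 5 3 15 17 12 6 9)(4 10))^2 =(0 11 3 17 6)(1 5 15 12 9)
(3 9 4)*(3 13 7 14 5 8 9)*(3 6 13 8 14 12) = (3 6 13 7 12)(4 8 9)(5 14) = [0, 1, 2, 6, 8, 14, 13, 12, 9, 4, 10, 11, 3, 7, 5]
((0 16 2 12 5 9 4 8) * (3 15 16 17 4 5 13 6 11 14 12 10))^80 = ((0 17 4 8)(2 10 3 15 16)(5 9)(6 11 14 12 13))^80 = (17)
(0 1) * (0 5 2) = (0 1 5 2) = [1, 5, 0, 3, 4, 2]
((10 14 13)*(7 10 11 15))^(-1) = (7 15 11 13 14 10) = ((7 10 14 13 11 15))^(-1)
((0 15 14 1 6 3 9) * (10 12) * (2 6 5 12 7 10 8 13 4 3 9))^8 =(0 4 1 6 8 15 3 5 9 13 14 2 12)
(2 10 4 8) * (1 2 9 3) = (1 2 10 4 8 9 3) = [0, 2, 10, 1, 8, 5, 6, 7, 9, 3, 4]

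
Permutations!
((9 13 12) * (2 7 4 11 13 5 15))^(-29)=(2 5 12 11 7 15 9 13 4)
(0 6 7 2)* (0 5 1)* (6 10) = (0 10 6 7 2 5 1) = [10, 0, 5, 3, 4, 1, 7, 2, 8, 9, 6]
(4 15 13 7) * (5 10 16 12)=(4 15 13 7)(5 10 16 12)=[0, 1, 2, 3, 15, 10, 6, 4, 8, 9, 16, 11, 5, 7, 14, 13, 12]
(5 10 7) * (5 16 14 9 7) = (5 10)(7 16 14 9) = [0, 1, 2, 3, 4, 10, 6, 16, 8, 7, 5, 11, 12, 13, 9, 15, 14]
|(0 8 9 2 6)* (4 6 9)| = 4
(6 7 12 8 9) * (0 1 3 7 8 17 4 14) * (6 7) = (0 1 3 6 8 9 7 12 17 4 14) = [1, 3, 2, 6, 14, 5, 8, 12, 9, 7, 10, 11, 17, 13, 0, 15, 16, 4]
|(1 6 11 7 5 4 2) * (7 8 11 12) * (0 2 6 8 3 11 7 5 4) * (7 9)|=10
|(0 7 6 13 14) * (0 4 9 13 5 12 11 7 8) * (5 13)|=18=|(0 8)(4 9 5 12 11 7 6 13 14)|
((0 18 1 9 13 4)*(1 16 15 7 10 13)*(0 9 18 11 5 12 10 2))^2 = (0 5 10 4 1 16 7)(2 11 12 13 9 18 15)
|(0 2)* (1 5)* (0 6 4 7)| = 10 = |(0 2 6 4 7)(1 5)|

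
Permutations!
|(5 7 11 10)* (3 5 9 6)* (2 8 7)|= 9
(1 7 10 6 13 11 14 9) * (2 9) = (1 7 10 6 13 11 14 2 9) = [0, 7, 9, 3, 4, 5, 13, 10, 8, 1, 6, 14, 12, 11, 2]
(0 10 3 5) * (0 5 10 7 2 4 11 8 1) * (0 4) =[7, 4, 0, 10, 11, 5, 6, 2, 1, 9, 3, 8] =(0 7 2)(1 4 11 8)(3 10)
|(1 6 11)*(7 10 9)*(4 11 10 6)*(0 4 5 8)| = 12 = |(0 4 11 1 5 8)(6 10 9 7)|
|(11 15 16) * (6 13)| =6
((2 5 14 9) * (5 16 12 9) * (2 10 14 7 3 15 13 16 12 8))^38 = (2 9 14 7 15 16)(3 13 8 12 10 5)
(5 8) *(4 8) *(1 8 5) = (1 8)(4 5) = [0, 8, 2, 3, 5, 4, 6, 7, 1]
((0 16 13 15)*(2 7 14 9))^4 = (16)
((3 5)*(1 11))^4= (11)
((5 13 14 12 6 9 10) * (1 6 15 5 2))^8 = (1 10 6 2 9)(5 12 13 15 14)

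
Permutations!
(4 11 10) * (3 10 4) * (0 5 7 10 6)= [5, 1, 2, 6, 11, 7, 0, 10, 8, 9, 3, 4]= (0 5 7 10 3 6)(4 11)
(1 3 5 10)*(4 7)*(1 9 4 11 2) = [0, 3, 1, 5, 7, 10, 6, 11, 8, 4, 9, 2] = (1 3 5 10 9 4 7 11 2)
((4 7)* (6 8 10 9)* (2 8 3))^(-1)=(2 3 6 9 10 8)(4 7)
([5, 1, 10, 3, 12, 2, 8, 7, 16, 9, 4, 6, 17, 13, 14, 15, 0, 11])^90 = [2, 1, 4, 3, 17, 10, 16, 7, 0, 9, 12, 8, 11, 13, 14, 15, 5, 6]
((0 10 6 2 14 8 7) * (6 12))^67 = (0 6 8 10 2 7 12 14)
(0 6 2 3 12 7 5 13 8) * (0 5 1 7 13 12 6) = (1 7)(2 3 6)(5 12 13 8) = [0, 7, 3, 6, 4, 12, 2, 1, 5, 9, 10, 11, 13, 8]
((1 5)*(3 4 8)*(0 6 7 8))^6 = ((0 6 7 8 3 4)(1 5))^6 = (8)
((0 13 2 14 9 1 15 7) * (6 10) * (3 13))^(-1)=(0 7 15 1 9 14 2 13 3)(6 10)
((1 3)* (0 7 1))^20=((0 7 1 3))^20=(7)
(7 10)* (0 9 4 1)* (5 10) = (0 9 4 1)(5 10 7) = [9, 0, 2, 3, 1, 10, 6, 5, 8, 4, 7]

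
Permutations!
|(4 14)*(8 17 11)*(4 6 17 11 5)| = |(4 14 6 17 5)(8 11)| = 10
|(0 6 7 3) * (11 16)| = 4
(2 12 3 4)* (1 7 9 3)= (1 7 9 3 4 2 12)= [0, 7, 12, 4, 2, 5, 6, 9, 8, 3, 10, 11, 1]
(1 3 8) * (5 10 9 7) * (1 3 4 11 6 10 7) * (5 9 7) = (1 4 11 6 10 7 9)(3 8) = [0, 4, 2, 8, 11, 5, 10, 9, 3, 1, 7, 6]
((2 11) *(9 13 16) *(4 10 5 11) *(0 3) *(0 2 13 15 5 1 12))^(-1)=(0 12 1 10 4 2 3)(5 15 9 16 13 11)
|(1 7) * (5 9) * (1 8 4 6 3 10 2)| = 8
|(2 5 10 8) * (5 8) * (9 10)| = 6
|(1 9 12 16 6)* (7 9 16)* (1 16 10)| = 6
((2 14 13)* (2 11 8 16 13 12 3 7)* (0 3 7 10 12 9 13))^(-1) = (0 16 8 11 13 9 14 2 7 12 10 3)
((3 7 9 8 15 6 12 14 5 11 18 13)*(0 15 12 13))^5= ((0 15 6 13 3 7 9 8 12 14 5 11 18))^5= (0 7 5 6 8 18 3 14 15 9 11 13 12)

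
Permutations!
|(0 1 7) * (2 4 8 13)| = 12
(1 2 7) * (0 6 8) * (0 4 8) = [6, 2, 7, 3, 8, 5, 0, 1, 4] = (0 6)(1 2 7)(4 8)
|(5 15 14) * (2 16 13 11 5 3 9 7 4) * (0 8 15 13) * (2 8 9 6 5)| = 14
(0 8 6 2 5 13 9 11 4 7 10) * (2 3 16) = (0 8 6 3 16 2 5 13 9 11 4 7 10) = [8, 1, 5, 16, 7, 13, 3, 10, 6, 11, 0, 4, 12, 9, 14, 15, 2]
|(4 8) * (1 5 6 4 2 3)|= |(1 5 6 4 8 2 3)|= 7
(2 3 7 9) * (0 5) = [5, 1, 3, 7, 4, 0, 6, 9, 8, 2] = (0 5)(2 3 7 9)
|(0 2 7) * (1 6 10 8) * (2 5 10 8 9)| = 6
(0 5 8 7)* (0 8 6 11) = [5, 1, 2, 3, 4, 6, 11, 8, 7, 9, 10, 0] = (0 5 6 11)(7 8)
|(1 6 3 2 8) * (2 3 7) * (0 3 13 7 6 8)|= 10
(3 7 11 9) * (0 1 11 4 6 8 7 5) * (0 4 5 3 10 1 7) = (0 7 5 4 6 8)(1 11 9 10) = [7, 11, 2, 3, 6, 4, 8, 5, 0, 10, 1, 9]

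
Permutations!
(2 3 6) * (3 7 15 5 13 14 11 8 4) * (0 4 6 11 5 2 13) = (0 4 3 11 8 6 13 14 5)(2 7 15) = [4, 1, 7, 11, 3, 0, 13, 15, 6, 9, 10, 8, 12, 14, 5, 2]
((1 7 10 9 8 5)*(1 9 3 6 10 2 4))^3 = (10)(1 4 2 7)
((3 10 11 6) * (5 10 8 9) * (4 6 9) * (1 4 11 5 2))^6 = (1 9 8 6)(2 11 3 4)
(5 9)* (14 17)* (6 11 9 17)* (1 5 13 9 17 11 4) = [0, 5, 2, 3, 1, 11, 4, 7, 8, 13, 10, 17, 12, 9, 6, 15, 16, 14] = (1 5 11 17 14 6 4)(9 13)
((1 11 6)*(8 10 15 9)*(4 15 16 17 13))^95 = (1 6 11)(4 13 17 16 10 8 9 15)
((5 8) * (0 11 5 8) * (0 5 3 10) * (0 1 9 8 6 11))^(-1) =(1 10 3 11 6 8 9)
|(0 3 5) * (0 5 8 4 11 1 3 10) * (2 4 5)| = |(0 10)(1 3 8 5 2 4 11)| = 14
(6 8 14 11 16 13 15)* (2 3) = (2 3)(6 8 14 11 16 13 15) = [0, 1, 3, 2, 4, 5, 8, 7, 14, 9, 10, 16, 12, 15, 11, 6, 13]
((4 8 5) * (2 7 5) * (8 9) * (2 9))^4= ((2 7 5 4)(8 9))^4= (9)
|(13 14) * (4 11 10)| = 6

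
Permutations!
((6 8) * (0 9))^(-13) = (0 9)(6 8)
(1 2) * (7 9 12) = (1 2)(7 9 12) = [0, 2, 1, 3, 4, 5, 6, 9, 8, 12, 10, 11, 7]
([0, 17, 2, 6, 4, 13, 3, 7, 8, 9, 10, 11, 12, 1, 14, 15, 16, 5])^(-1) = (1 13 5 17)(3 6)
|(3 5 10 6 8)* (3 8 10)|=2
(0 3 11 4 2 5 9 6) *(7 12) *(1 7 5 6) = (0 3 11 4 2 6)(1 7 12 5 9) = [3, 7, 6, 11, 2, 9, 0, 12, 8, 1, 10, 4, 5]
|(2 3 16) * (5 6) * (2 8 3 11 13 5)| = 15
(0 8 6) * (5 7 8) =(0 5 7 8 6) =[5, 1, 2, 3, 4, 7, 0, 8, 6]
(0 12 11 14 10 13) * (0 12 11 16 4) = (0 11 14 10 13 12 16 4) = [11, 1, 2, 3, 0, 5, 6, 7, 8, 9, 13, 14, 16, 12, 10, 15, 4]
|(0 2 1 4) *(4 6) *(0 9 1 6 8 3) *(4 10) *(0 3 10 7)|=20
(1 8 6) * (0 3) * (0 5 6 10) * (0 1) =[3, 8, 2, 5, 4, 6, 0, 7, 10, 9, 1] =(0 3 5 6)(1 8 10)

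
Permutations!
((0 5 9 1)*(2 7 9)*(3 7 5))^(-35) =(9)(2 5)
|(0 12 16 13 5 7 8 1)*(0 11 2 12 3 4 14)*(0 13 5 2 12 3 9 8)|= |(0 9 8 1 11 12 16 5 7)(2 3 4 14 13)|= 45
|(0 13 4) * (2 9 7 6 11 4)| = |(0 13 2 9 7 6 11 4)| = 8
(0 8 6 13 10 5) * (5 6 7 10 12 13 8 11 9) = (0 11 9 5)(6 8 7 10)(12 13) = [11, 1, 2, 3, 4, 0, 8, 10, 7, 5, 6, 9, 13, 12]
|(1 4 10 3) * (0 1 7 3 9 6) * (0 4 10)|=|(0 1 10 9 6 4)(3 7)|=6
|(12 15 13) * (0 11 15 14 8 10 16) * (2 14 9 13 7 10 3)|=|(0 11 15 7 10 16)(2 14 8 3)(9 13 12)|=12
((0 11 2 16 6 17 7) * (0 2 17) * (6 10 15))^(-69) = (0 7 10)(2 15 11)(6 17 16)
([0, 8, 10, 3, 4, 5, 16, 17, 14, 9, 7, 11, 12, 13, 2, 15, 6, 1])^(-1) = (1 17 7 10 2 14 8)(6 16)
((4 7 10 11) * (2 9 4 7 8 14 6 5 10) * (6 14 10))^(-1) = (14)(2 7 11 10 8 4 9)(5 6)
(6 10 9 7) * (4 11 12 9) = (4 11 12 9 7 6 10) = [0, 1, 2, 3, 11, 5, 10, 6, 8, 7, 4, 12, 9]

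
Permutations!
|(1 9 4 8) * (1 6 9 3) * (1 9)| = 6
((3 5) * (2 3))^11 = ((2 3 5))^11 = (2 5 3)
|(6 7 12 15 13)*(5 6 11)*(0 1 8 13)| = 10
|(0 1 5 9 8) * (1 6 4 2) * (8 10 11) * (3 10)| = 11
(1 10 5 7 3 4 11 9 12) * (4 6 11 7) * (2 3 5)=(1 10 2 3 6 11 9 12)(4 7 5)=[0, 10, 3, 6, 7, 4, 11, 5, 8, 12, 2, 9, 1]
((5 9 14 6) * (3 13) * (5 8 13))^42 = ((3 5 9 14 6 8 13))^42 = (14)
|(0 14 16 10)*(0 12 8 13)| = |(0 14 16 10 12 8 13)| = 7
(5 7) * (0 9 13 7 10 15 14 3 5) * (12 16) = (0 9 13 7)(3 5 10 15 14)(12 16) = [9, 1, 2, 5, 4, 10, 6, 0, 8, 13, 15, 11, 16, 7, 3, 14, 12]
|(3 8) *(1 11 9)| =6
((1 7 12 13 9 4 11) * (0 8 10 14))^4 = (14)(1 9 7 4 12 11 13)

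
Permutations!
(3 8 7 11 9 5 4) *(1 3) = (1 3 8 7 11 9 5 4) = [0, 3, 2, 8, 1, 4, 6, 11, 7, 5, 10, 9]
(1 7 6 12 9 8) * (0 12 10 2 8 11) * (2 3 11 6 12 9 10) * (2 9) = (0 2 8 1 7 12 10 3 11)(6 9) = [2, 7, 8, 11, 4, 5, 9, 12, 1, 6, 3, 0, 10]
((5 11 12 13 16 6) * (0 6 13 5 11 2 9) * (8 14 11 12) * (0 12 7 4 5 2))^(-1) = (0 5 4 7 6)(2 12 9)(8 11 14)(13 16) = ((0 6 7 4 5)(2 9 12)(8 14 11)(13 16))^(-1)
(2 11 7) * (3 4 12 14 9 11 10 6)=[0, 1, 10, 4, 12, 5, 3, 2, 8, 11, 6, 7, 14, 13, 9]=(2 10 6 3 4 12 14 9 11 7)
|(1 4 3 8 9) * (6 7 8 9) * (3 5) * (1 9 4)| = 3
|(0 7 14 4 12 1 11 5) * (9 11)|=|(0 7 14 4 12 1 9 11 5)|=9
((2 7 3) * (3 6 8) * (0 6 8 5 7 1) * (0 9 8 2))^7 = ((0 6 5 7 2 1 9 8 3))^7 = (0 8 1 7 6 3 9 2 5)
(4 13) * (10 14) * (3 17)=(3 17)(4 13)(10 14)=[0, 1, 2, 17, 13, 5, 6, 7, 8, 9, 14, 11, 12, 4, 10, 15, 16, 3]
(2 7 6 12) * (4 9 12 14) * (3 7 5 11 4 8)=(2 5 11 4 9 12)(3 7 6 14 8)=[0, 1, 5, 7, 9, 11, 14, 6, 3, 12, 10, 4, 2, 13, 8]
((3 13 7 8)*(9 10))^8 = ((3 13 7 8)(9 10))^8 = (13)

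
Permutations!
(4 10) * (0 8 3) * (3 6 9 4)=(0 8 6 9 4 10 3)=[8, 1, 2, 0, 10, 5, 9, 7, 6, 4, 3]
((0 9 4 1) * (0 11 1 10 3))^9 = ((0 9 4 10 3)(1 11))^9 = (0 3 10 4 9)(1 11)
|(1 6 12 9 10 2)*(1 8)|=|(1 6 12 9 10 2 8)|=7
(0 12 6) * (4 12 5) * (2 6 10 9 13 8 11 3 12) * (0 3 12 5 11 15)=(0 11 12 10 9 13 8 15)(2 6 3 5 4)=[11, 1, 6, 5, 2, 4, 3, 7, 15, 13, 9, 12, 10, 8, 14, 0]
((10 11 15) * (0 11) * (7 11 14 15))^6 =(0 15)(10 14)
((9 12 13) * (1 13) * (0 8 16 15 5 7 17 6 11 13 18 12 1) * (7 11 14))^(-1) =(0 12 18 1 9 13 11 5 15 16 8)(6 17 7 14)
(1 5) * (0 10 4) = [10, 5, 2, 3, 0, 1, 6, 7, 8, 9, 4] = (0 10 4)(1 5)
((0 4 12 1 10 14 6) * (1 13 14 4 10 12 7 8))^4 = (0 8 14 4 12)(1 6 7 13 10)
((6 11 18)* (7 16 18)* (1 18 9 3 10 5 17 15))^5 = ((1 18 6 11 7 16 9 3 10 5 17 15))^5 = (1 16 17 11 10 18 9 15 7 5 6 3)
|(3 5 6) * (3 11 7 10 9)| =7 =|(3 5 6 11 7 10 9)|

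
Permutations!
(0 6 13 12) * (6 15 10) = [15, 1, 2, 3, 4, 5, 13, 7, 8, 9, 6, 11, 0, 12, 14, 10] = (0 15 10 6 13 12)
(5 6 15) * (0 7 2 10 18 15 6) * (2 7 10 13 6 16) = [10, 1, 13, 3, 4, 0, 16, 7, 8, 9, 18, 11, 12, 6, 14, 5, 2, 17, 15] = (0 10 18 15 5)(2 13 6 16)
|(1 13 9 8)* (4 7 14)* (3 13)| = 15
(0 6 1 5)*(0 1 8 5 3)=(0 6 8 5 1 3)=[6, 3, 2, 0, 4, 1, 8, 7, 5]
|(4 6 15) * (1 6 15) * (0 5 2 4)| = 10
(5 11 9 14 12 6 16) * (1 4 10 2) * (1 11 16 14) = (1 4 10 2 11 9)(5 16)(6 14 12) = [0, 4, 11, 3, 10, 16, 14, 7, 8, 1, 2, 9, 6, 13, 12, 15, 5]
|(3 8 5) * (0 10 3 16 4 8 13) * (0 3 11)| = |(0 10 11)(3 13)(4 8 5 16)| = 12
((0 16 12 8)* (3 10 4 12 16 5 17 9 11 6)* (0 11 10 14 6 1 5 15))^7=((0 15)(1 5 17 9 10 4 12 8 11)(3 14 6))^7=(0 15)(1 8 4 9 5 11 12 10 17)(3 14 6)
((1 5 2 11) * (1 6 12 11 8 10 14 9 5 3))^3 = (1 3)(2 14)(5 10)(8 9)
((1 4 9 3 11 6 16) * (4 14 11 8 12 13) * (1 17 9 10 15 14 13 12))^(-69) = (1 17 14 13 9 11 4 3 6 10 8 16 15)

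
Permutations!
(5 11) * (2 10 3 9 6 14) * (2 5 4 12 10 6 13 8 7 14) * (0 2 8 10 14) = (0 2 6 8 7)(3 9 13 10)(4 12 14 5 11) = [2, 1, 6, 9, 12, 11, 8, 0, 7, 13, 3, 4, 14, 10, 5]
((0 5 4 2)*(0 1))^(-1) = (0 1 2 4 5) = ((0 5 4 2 1))^(-1)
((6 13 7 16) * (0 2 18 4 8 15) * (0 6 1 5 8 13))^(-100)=((0 2 18 4 13 7 16 1 5 8 15 6))^(-100)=(0 5 13)(1 4 6)(2 8 7)(15 16 18)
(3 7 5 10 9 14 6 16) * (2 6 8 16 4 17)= [0, 1, 6, 7, 17, 10, 4, 5, 16, 14, 9, 11, 12, 13, 8, 15, 3, 2]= (2 6 4 17)(3 7 5 10 9 14 8 16)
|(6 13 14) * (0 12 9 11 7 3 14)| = 9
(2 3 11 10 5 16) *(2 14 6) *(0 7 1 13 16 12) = (0 7 1 13 16 14 6 2 3 11 10 5 12) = [7, 13, 3, 11, 4, 12, 2, 1, 8, 9, 5, 10, 0, 16, 6, 15, 14]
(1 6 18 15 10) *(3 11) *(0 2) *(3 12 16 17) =(0 2)(1 6 18 15 10)(3 11 12 16 17) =[2, 6, 0, 11, 4, 5, 18, 7, 8, 9, 1, 12, 16, 13, 14, 10, 17, 3, 15]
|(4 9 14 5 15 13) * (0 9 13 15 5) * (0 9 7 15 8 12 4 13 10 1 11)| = 18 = |(0 7 15 8 12 4 10 1 11)(9 14)|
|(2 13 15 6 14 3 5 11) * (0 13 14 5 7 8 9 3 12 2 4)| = |(0 13 15 6 5 11 4)(2 14 12)(3 7 8 9)| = 84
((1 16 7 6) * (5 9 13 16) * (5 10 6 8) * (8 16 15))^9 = ((1 10 6)(5 9 13 15 8)(7 16))^9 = (5 8 15 13 9)(7 16)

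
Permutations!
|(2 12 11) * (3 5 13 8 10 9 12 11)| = |(2 11)(3 5 13 8 10 9 12)| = 14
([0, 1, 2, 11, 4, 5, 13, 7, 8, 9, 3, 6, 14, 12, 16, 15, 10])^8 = [0, 1, 2, 3, 4, 5, 6, 7, 8, 9, 10, 11, 12, 13, 14, 15, 16]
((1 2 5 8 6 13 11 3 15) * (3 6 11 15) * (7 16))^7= (1 15 13 6 11 8 5 2)(7 16)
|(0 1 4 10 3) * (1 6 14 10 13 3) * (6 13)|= 15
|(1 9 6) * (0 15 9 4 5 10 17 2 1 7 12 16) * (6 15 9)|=|(0 9 15 6 7 12 16)(1 4 5 10 17 2)|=42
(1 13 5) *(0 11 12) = [11, 13, 2, 3, 4, 1, 6, 7, 8, 9, 10, 12, 0, 5] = (0 11 12)(1 13 5)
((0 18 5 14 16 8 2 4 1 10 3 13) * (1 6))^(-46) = (0 2 13 8 3 16 10 14 1 5 6 18 4)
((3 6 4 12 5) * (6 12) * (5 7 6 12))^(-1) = (3 5)(4 6 7 12)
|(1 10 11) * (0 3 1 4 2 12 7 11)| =20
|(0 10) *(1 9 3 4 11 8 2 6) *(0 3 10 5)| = |(0 5)(1 9 10 3 4 11 8 2 6)| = 18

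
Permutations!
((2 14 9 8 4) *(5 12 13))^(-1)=((2 14 9 8 4)(5 12 13))^(-1)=(2 4 8 9 14)(5 13 12)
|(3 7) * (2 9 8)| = 6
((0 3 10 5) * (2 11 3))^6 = ((0 2 11 3 10 5))^6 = (11)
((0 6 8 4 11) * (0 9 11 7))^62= ((0 6 8 4 7)(9 11))^62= (11)(0 8 7 6 4)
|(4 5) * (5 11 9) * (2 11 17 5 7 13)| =15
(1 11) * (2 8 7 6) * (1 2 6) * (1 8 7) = (1 11 2 7 8) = [0, 11, 7, 3, 4, 5, 6, 8, 1, 9, 10, 2]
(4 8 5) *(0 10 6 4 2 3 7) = (0 10 6 4 8 5 2 3 7) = [10, 1, 3, 7, 8, 2, 4, 0, 5, 9, 6]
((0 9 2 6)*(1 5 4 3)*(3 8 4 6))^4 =(0 1 9 5 2 6 3)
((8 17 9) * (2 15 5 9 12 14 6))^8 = ((2 15 5 9 8 17 12 14 6))^8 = (2 6 14 12 17 8 9 5 15)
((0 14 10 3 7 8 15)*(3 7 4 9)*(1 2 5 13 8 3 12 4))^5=((0 14 10 7 3 1 2 5 13 8 15)(4 9 12))^5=(0 1 15 3 8 7 13 10 5 14 2)(4 12 9)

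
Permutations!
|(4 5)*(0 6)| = |(0 6)(4 5)| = 2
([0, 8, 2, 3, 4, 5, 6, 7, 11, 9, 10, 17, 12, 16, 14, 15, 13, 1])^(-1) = (1 17 11 8)(13 16)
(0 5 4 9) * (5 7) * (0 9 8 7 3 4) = (9)(0 3 4 8 7 5) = [3, 1, 2, 4, 8, 0, 6, 5, 7, 9]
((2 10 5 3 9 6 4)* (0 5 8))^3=((0 5 3 9 6 4 2 10 8))^3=(0 9 2)(3 4 8)(5 6 10)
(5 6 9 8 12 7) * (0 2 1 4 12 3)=[2, 4, 1, 0, 12, 6, 9, 5, 3, 8, 10, 11, 7]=(0 2 1 4 12 7 5 6 9 8 3)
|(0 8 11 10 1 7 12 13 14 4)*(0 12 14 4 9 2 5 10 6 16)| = |(0 8 11 6 16)(1 7 14 9 2 5 10)(4 12 13)| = 105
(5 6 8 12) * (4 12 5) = (4 12)(5 6 8) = [0, 1, 2, 3, 12, 6, 8, 7, 5, 9, 10, 11, 4]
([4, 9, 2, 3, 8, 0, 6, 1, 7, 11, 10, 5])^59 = (0 7 11 4 1 5 8 9)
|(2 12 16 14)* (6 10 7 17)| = |(2 12 16 14)(6 10 7 17)| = 4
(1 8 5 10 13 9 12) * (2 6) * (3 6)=(1 8 5 10 13 9 12)(2 3 6)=[0, 8, 3, 6, 4, 10, 2, 7, 5, 12, 13, 11, 1, 9]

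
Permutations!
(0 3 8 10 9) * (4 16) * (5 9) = (0 3 8 10 5 9)(4 16) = [3, 1, 2, 8, 16, 9, 6, 7, 10, 0, 5, 11, 12, 13, 14, 15, 4]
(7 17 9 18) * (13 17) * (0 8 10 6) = (0 8 10 6)(7 13 17 9 18) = [8, 1, 2, 3, 4, 5, 0, 13, 10, 18, 6, 11, 12, 17, 14, 15, 16, 9, 7]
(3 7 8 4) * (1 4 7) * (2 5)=(1 4 3)(2 5)(7 8)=[0, 4, 5, 1, 3, 2, 6, 8, 7]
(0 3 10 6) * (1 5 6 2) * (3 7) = [7, 5, 1, 10, 4, 6, 0, 3, 8, 9, 2] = (0 7 3 10 2 1 5 6)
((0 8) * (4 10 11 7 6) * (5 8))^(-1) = ((0 5 8)(4 10 11 7 6))^(-1) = (0 8 5)(4 6 7 11 10)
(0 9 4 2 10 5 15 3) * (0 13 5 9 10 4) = (0 10 9)(2 4)(3 13 5 15) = [10, 1, 4, 13, 2, 15, 6, 7, 8, 0, 9, 11, 12, 5, 14, 3]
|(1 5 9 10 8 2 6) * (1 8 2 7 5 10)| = 8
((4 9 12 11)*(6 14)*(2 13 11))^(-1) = ((2 13 11 4 9 12)(6 14))^(-1) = (2 12 9 4 11 13)(6 14)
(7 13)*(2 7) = [0, 1, 7, 3, 4, 5, 6, 13, 8, 9, 10, 11, 12, 2] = (2 7 13)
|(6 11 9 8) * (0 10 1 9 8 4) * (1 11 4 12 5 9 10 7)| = 24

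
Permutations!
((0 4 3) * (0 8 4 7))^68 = (3 4 8)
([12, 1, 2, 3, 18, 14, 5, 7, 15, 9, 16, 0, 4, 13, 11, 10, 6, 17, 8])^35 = [11, 1, 2, 3, 12, 6, 16, 7, 18, 9, 15, 14, 0, 13, 5, 8, 10, 17, 4]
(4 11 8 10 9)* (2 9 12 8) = (2 9 4 11)(8 10 12) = [0, 1, 9, 3, 11, 5, 6, 7, 10, 4, 12, 2, 8]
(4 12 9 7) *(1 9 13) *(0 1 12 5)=(0 1 9 7 4 5)(12 13)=[1, 9, 2, 3, 5, 0, 6, 4, 8, 7, 10, 11, 13, 12]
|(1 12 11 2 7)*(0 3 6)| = 15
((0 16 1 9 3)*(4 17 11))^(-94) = (0 16 1 9 3)(4 11 17)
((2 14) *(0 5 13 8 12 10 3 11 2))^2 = (0 13 12 3 2)(5 8 10 11 14)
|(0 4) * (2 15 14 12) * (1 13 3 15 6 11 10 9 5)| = |(0 4)(1 13 3 15 14 12 2 6 11 10 9 5)| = 12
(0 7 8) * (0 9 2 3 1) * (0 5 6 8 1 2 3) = (0 7 1 5 6 8 9 3 2) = [7, 5, 0, 2, 4, 6, 8, 1, 9, 3]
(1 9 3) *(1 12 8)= (1 9 3 12 8)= [0, 9, 2, 12, 4, 5, 6, 7, 1, 3, 10, 11, 8]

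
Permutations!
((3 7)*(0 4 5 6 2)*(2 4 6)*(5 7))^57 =((0 6 4 7 3 5 2))^57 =(0 6 4 7 3 5 2)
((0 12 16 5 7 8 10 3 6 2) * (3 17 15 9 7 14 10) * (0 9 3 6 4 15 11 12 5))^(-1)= ((0 5 14 10 17 11 12 16)(2 9 7 8 6)(3 4 15))^(-1)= (0 16 12 11 17 10 14 5)(2 6 8 7 9)(3 15 4)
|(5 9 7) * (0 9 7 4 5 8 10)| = 7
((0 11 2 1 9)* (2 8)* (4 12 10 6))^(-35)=((0 11 8 2 1 9)(4 12 10 6))^(-35)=(0 11 8 2 1 9)(4 12 10 6)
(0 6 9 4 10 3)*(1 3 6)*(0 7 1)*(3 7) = (1 7)(4 10 6 9) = [0, 7, 2, 3, 10, 5, 9, 1, 8, 4, 6]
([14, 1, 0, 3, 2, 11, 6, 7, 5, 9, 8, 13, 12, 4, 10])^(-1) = [2, 1, 4, 3, 13, 8, 6, 7, 10, 9, 14, 5, 12, 11, 0]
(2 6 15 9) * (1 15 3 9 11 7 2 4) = (1 15 11 7 2 6 3 9 4) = [0, 15, 6, 9, 1, 5, 3, 2, 8, 4, 10, 7, 12, 13, 14, 11]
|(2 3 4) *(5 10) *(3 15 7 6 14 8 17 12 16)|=22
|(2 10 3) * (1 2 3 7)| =|(1 2 10 7)| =4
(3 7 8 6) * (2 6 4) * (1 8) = [0, 8, 6, 7, 2, 5, 3, 1, 4] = (1 8 4 2 6 3 7)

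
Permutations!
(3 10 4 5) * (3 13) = [0, 1, 2, 10, 5, 13, 6, 7, 8, 9, 4, 11, 12, 3] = (3 10 4 5 13)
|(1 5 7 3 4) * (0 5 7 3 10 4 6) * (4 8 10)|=12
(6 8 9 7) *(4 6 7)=(4 6 8 9)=[0, 1, 2, 3, 6, 5, 8, 7, 9, 4]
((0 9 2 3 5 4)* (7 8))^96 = (9)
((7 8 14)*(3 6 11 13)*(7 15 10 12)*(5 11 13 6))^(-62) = ((3 5 11 6 13)(7 8 14 15 10 12))^(-62) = (3 6 5 13 11)(7 10 14)(8 12 15)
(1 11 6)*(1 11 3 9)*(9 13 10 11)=[0, 3, 2, 13, 4, 5, 9, 7, 8, 1, 11, 6, 12, 10]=(1 3 13 10 11 6 9)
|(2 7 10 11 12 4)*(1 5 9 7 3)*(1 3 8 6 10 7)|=|(1 5 9)(2 8 6 10 11 12 4)|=21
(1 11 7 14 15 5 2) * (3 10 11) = (1 3 10 11 7 14 15 5 2) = [0, 3, 1, 10, 4, 2, 6, 14, 8, 9, 11, 7, 12, 13, 15, 5]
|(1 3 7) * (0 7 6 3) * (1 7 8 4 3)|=6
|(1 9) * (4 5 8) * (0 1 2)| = |(0 1 9 2)(4 5 8)| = 12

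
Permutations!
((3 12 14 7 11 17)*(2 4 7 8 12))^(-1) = (2 3 17 11 7 4)(8 14 12)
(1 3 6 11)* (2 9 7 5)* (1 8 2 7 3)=(2 9 3 6 11 8)(5 7)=[0, 1, 9, 6, 4, 7, 11, 5, 2, 3, 10, 8]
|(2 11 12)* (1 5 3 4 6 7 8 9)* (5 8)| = 15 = |(1 8 9)(2 11 12)(3 4 6 7 5)|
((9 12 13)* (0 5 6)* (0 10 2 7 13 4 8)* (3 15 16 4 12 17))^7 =(0 9)(2 16)(3 6)(4 7)(5 17)(8 13)(10 15)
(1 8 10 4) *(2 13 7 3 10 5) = (1 8 5 2 13 7 3 10 4) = [0, 8, 13, 10, 1, 2, 6, 3, 5, 9, 4, 11, 12, 7]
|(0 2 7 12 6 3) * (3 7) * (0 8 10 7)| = 8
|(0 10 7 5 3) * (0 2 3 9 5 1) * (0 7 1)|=|(0 10 1 7)(2 3)(5 9)|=4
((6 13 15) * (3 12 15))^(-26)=(3 13 6 15 12)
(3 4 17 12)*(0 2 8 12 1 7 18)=(0 2 8 12 3 4 17 1 7 18)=[2, 7, 8, 4, 17, 5, 6, 18, 12, 9, 10, 11, 3, 13, 14, 15, 16, 1, 0]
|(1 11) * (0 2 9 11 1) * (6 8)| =4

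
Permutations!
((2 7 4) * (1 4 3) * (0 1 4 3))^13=(0 1 3 4 2 7)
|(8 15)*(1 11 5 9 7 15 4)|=|(1 11 5 9 7 15 8 4)|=8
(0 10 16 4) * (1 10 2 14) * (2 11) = (0 11 2 14 1 10 16 4) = [11, 10, 14, 3, 0, 5, 6, 7, 8, 9, 16, 2, 12, 13, 1, 15, 4]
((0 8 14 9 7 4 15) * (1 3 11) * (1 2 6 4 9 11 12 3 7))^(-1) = (0 15 4 6 2 11 14 8)(1 9 7)(3 12)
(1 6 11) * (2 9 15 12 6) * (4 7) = (1 2 9 15 12 6 11)(4 7) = [0, 2, 9, 3, 7, 5, 11, 4, 8, 15, 10, 1, 6, 13, 14, 12]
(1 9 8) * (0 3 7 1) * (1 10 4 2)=(0 3 7 10 4 2 1 9 8)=[3, 9, 1, 7, 2, 5, 6, 10, 0, 8, 4]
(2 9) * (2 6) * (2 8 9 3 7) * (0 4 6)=(0 4 6 8 9)(2 3 7)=[4, 1, 3, 7, 6, 5, 8, 2, 9, 0]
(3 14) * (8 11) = (3 14)(8 11) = [0, 1, 2, 14, 4, 5, 6, 7, 11, 9, 10, 8, 12, 13, 3]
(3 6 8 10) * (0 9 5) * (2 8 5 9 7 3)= [7, 1, 8, 6, 4, 0, 5, 3, 10, 9, 2]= (0 7 3 6 5)(2 8 10)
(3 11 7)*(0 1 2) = [1, 2, 0, 11, 4, 5, 6, 3, 8, 9, 10, 7] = (0 1 2)(3 11 7)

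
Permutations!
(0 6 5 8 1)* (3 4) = (0 6 5 8 1)(3 4) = [6, 0, 2, 4, 3, 8, 5, 7, 1]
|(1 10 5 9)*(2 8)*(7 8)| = 12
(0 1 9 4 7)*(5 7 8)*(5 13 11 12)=(0 1 9 4 8 13 11 12 5 7)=[1, 9, 2, 3, 8, 7, 6, 0, 13, 4, 10, 12, 5, 11]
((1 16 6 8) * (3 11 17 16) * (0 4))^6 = ((0 4)(1 3 11 17 16 6 8))^6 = (1 8 6 16 17 11 3)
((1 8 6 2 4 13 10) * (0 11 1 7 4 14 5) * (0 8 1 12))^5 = (14)(0 12 11)(4 13 10 7)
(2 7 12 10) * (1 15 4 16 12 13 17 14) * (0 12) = [12, 15, 7, 3, 16, 5, 6, 13, 8, 9, 2, 11, 10, 17, 1, 4, 0, 14] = (0 12 10 2 7 13 17 14 1 15 4 16)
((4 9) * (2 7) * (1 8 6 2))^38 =(9)(1 2 8 7 6)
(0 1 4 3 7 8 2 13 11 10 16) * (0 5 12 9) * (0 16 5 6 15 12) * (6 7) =(0 1 4 3 6 15 12 9 16 7 8 2 13 11 10 5) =[1, 4, 13, 6, 3, 0, 15, 8, 2, 16, 5, 10, 9, 11, 14, 12, 7]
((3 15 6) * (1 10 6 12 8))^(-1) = ((1 10 6 3 15 12 8))^(-1) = (1 8 12 15 3 6 10)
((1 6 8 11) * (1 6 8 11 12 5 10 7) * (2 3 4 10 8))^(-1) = (1 7 10 4 3 2)(5 12 8)(6 11)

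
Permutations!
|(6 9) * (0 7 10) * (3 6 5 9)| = 6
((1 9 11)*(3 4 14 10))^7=((1 9 11)(3 4 14 10))^7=(1 9 11)(3 10 14 4)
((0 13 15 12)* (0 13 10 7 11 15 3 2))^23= (0 12 10 13 7 3 11 2 15)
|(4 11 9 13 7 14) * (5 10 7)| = |(4 11 9 13 5 10 7 14)| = 8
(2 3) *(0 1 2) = (0 1 2 3) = [1, 2, 3, 0]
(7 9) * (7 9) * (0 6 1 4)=[6, 4, 2, 3, 0, 5, 1, 7, 8, 9]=(9)(0 6 1 4)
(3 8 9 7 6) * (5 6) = (3 8 9 7 5 6) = [0, 1, 2, 8, 4, 6, 3, 5, 9, 7]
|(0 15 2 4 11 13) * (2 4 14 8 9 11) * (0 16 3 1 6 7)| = 14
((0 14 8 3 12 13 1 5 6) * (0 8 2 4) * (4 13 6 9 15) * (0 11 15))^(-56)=((0 14 2 13 1 5 9)(3 12 6 8)(4 11 15))^(-56)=(4 11 15)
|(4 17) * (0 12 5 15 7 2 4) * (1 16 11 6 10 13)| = |(0 12 5 15 7 2 4 17)(1 16 11 6 10 13)| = 24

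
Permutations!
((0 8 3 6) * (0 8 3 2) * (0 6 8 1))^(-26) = (0 6 8)(1 2 3)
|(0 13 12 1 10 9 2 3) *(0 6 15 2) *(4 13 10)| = 12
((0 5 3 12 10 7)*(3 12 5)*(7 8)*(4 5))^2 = (0 4 12 8)(3 5 10 7)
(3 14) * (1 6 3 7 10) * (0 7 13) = (0 7 10 1 6 3 14 13) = [7, 6, 2, 14, 4, 5, 3, 10, 8, 9, 1, 11, 12, 0, 13]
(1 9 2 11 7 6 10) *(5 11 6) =(1 9 2 6 10)(5 11 7) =[0, 9, 6, 3, 4, 11, 10, 5, 8, 2, 1, 7]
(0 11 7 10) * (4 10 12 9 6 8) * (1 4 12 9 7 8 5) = (0 11 8 12 7 9 6 5 1 4 10) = [11, 4, 2, 3, 10, 1, 5, 9, 12, 6, 0, 8, 7]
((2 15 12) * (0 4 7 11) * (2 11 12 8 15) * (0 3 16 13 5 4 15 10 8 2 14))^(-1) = ((0 15 2 14)(3 16 13 5 4 7 12 11)(8 10))^(-1) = (0 14 2 15)(3 11 12 7 4 5 13 16)(8 10)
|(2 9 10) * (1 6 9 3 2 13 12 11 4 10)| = |(1 6 9)(2 3)(4 10 13 12 11)| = 30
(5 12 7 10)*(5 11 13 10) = (5 12 7)(10 11 13) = [0, 1, 2, 3, 4, 12, 6, 5, 8, 9, 11, 13, 7, 10]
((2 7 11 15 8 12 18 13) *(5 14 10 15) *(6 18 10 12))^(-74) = ((2 7 11 5 14 12 10 15 8 6 18 13))^(-74) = (2 18 8 10 14 11)(5 7 13 6 15 12)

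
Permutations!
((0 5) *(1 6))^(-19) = (0 5)(1 6)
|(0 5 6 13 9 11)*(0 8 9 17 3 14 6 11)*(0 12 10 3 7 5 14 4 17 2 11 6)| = 26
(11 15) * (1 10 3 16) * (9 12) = (1 10 3 16)(9 12)(11 15) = [0, 10, 2, 16, 4, 5, 6, 7, 8, 12, 3, 15, 9, 13, 14, 11, 1]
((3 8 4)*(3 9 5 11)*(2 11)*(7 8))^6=(2 9 8 3)(4 7 11 5)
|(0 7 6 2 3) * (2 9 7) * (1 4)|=6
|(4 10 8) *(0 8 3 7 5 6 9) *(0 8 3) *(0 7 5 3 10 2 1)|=11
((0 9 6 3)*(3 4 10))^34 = ((0 9 6 4 10 3))^34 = (0 10 6)(3 4 9)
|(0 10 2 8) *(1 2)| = |(0 10 1 2 8)| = 5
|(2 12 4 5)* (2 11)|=5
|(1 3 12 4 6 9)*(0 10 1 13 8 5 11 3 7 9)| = 13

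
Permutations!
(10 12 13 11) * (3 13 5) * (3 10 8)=(3 13 11 8)(5 10 12)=[0, 1, 2, 13, 4, 10, 6, 7, 3, 9, 12, 8, 5, 11]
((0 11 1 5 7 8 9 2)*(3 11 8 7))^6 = ((0 8 9 2)(1 5 3 11))^6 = (0 9)(1 3)(2 8)(5 11)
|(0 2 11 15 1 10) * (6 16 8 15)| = |(0 2 11 6 16 8 15 1 10)| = 9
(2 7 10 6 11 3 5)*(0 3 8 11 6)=(0 3 5 2 7 10)(8 11)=[3, 1, 7, 5, 4, 2, 6, 10, 11, 9, 0, 8]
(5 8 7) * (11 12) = [0, 1, 2, 3, 4, 8, 6, 5, 7, 9, 10, 12, 11] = (5 8 7)(11 12)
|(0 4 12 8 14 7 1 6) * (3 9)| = |(0 4 12 8 14 7 1 6)(3 9)| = 8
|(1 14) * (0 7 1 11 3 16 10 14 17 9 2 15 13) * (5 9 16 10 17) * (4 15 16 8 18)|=|(0 7 1 5 9 2 16 17 8 18 4 15 13)(3 10 14 11)|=52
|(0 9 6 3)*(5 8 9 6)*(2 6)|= |(0 2 6 3)(5 8 9)|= 12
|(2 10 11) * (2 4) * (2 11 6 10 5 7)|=6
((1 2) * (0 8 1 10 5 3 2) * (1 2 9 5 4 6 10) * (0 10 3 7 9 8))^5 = (1 8 6 10 2 3 4)(5 9 7)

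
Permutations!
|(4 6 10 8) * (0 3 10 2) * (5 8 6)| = |(0 3 10 6 2)(4 5 8)| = 15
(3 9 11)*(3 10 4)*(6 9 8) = (3 8 6 9 11 10 4) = [0, 1, 2, 8, 3, 5, 9, 7, 6, 11, 4, 10]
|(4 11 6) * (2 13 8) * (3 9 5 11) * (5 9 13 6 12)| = |(2 6 4 3 13 8)(5 11 12)| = 6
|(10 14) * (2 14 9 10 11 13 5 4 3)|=|(2 14 11 13 5 4 3)(9 10)|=14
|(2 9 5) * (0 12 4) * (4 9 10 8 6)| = |(0 12 9 5 2 10 8 6 4)| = 9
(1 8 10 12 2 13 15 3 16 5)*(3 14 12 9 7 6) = [0, 8, 13, 16, 4, 1, 3, 6, 10, 7, 9, 11, 2, 15, 12, 14, 5] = (1 8 10 9 7 6 3 16 5)(2 13 15 14 12)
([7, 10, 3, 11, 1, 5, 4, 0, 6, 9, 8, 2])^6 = (11)(1 10 8 6 4)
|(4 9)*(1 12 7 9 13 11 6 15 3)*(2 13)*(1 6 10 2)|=60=|(1 12 7 9 4)(2 13 11 10)(3 6 15)|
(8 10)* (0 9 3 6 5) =(0 9 3 6 5)(8 10) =[9, 1, 2, 6, 4, 0, 5, 7, 10, 3, 8]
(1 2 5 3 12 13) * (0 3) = (0 3 12 13 1 2 5) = [3, 2, 5, 12, 4, 0, 6, 7, 8, 9, 10, 11, 13, 1]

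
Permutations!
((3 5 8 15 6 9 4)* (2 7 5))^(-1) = (2 3 4 9 6 15 8 5 7)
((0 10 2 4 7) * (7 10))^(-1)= ((0 7)(2 4 10))^(-1)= (0 7)(2 10 4)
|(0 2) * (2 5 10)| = 4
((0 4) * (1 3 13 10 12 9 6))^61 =((0 4)(1 3 13 10 12 9 6))^61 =(0 4)(1 9 10 3 6 12 13)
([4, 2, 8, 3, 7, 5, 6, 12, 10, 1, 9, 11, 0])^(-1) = (0 12 7 4)(1 9 10 8 2)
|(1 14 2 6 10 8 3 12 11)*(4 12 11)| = |(1 14 2 6 10 8 3 11)(4 12)| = 8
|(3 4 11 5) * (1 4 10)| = |(1 4 11 5 3 10)| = 6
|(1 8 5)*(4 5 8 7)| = 4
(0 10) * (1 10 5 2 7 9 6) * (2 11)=(0 5 11 2 7 9 6 1 10)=[5, 10, 7, 3, 4, 11, 1, 9, 8, 6, 0, 2]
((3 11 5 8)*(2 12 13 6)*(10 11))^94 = ((2 12 13 6)(3 10 11 5 8))^94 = (2 13)(3 8 5 11 10)(6 12)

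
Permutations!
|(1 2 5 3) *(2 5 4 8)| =3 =|(1 5 3)(2 4 8)|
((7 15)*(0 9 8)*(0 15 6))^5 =((0 9 8 15 7 6))^5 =(0 6 7 15 8 9)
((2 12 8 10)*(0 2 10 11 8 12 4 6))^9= (12)(0 2 4 6)(8 11)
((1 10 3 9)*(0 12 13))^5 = (0 13 12)(1 10 3 9)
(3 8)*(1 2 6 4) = (1 2 6 4)(3 8) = [0, 2, 6, 8, 1, 5, 4, 7, 3]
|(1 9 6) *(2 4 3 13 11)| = |(1 9 6)(2 4 3 13 11)| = 15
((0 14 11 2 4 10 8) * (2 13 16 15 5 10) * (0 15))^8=(0 13 14 16 11)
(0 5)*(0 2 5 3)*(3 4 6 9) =(0 4 6 9 3)(2 5) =[4, 1, 5, 0, 6, 2, 9, 7, 8, 3]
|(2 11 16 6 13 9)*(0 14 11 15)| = 9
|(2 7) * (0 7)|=|(0 7 2)|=3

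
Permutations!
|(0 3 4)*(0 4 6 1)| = |(0 3 6 1)| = 4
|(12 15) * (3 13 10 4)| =4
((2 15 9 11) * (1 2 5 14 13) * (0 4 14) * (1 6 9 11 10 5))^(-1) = ((0 4 14 13 6 9 10 5)(1 2 15 11))^(-1) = (0 5 10 9 6 13 14 4)(1 11 15 2)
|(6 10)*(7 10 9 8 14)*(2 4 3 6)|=9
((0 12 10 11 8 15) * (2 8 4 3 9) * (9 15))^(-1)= ((0 12 10 11 4 3 15)(2 8 9))^(-1)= (0 15 3 4 11 10 12)(2 9 8)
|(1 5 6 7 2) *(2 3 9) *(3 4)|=|(1 5 6 7 4 3 9 2)|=8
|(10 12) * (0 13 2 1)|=|(0 13 2 1)(10 12)|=4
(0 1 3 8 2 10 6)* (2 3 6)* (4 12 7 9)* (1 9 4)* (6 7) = (0 9 1 7 4 12 6)(2 10)(3 8) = [9, 7, 10, 8, 12, 5, 0, 4, 3, 1, 2, 11, 6]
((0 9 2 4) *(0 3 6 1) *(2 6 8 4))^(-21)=((0 9 6 1)(3 8 4))^(-21)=(0 1 6 9)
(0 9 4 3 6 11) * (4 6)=(0 9 6 11)(3 4)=[9, 1, 2, 4, 3, 5, 11, 7, 8, 6, 10, 0]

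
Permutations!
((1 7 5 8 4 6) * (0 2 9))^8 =(0 9 2)(1 5 4)(6 7 8)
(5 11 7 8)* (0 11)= (0 11 7 8 5)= [11, 1, 2, 3, 4, 0, 6, 8, 5, 9, 10, 7]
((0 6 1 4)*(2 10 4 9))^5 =(0 10 9 6 4 2 1) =((0 6 1 9 2 10 4))^5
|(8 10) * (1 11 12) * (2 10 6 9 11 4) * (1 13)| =10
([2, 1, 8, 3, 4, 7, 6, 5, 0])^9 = (8)(5 7)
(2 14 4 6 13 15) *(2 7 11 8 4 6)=[0, 1, 14, 3, 2, 5, 13, 11, 4, 9, 10, 8, 12, 15, 6, 7]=(2 14 6 13 15 7 11 8 4)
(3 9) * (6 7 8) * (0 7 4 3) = (0 7 8 6 4 3 9) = [7, 1, 2, 9, 3, 5, 4, 8, 6, 0]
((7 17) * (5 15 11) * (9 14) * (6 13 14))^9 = ((5 15 11)(6 13 14 9)(7 17))^9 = (6 13 14 9)(7 17)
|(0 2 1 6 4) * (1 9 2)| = 4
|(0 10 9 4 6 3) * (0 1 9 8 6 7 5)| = |(0 10 8 6 3 1 9 4 7 5)| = 10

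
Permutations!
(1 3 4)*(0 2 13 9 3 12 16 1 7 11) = (0 2 13 9 3 4 7 11)(1 12 16) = [2, 12, 13, 4, 7, 5, 6, 11, 8, 3, 10, 0, 16, 9, 14, 15, 1]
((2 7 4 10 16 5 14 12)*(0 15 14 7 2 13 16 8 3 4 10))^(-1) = (0 4 3 8 10 7 5 16 13 12 14 15)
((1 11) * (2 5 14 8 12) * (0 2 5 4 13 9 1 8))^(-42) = (0 4 9 11 12 14 2 13 1 8 5)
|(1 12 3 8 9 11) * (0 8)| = |(0 8 9 11 1 12 3)| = 7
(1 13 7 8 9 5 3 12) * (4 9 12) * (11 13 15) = (1 15 11 13 7 8 12)(3 4 9 5) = [0, 15, 2, 4, 9, 3, 6, 8, 12, 5, 10, 13, 1, 7, 14, 11]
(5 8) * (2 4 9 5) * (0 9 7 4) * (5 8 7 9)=(0 5 7 4 9 8 2)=[5, 1, 0, 3, 9, 7, 6, 4, 2, 8]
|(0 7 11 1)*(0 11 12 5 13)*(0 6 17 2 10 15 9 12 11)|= 36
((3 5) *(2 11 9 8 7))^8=((2 11 9 8 7)(3 5))^8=(2 8 11 7 9)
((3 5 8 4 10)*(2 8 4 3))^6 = (10)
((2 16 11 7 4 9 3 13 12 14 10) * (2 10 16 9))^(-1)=((2 9 3 13 12 14 16 11 7 4))^(-1)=(2 4 7 11 16 14 12 13 3 9)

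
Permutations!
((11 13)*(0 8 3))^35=(0 3 8)(11 13)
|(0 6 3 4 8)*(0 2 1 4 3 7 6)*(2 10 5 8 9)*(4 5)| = 14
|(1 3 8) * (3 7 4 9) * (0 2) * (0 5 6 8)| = |(0 2 5 6 8 1 7 4 9 3)| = 10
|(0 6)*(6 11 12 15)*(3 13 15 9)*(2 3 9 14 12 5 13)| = 6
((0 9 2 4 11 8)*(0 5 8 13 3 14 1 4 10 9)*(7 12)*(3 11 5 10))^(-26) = (1 4 5 8 10 9 2 3 14)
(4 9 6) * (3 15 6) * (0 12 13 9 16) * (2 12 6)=(0 6 4 16)(2 12 13 9 3 15)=[6, 1, 12, 15, 16, 5, 4, 7, 8, 3, 10, 11, 13, 9, 14, 2, 0]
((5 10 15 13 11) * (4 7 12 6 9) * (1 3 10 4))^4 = ((1 3 10 15 13 11 5 4 7 12 6 9))^4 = (1 13 7)(3 11 12)(4 9 15)(5 6 10)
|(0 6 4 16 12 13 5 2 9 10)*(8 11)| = 10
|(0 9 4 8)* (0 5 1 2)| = |(0 9 4 8 5 1 2)| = 7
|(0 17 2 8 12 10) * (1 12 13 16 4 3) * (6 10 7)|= 13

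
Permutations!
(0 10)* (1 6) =[10, 6, 2, 3, 4, 5, 1, 7, 8, 9, 0] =(0 10)(1 6)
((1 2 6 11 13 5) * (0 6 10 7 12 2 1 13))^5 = (0 11 6)(2 10 7 12)(5 13)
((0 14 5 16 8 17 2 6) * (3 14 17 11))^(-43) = ((0 17 2 6)(3 14 5 16 8 11))^(-43) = (0 17 2 6)(3 11 8 16 5 14)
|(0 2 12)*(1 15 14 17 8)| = |(0 2 12)(1 15 14 17 8)| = 15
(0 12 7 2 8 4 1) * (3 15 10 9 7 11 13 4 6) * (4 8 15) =(0 12 11 13 8 6 3 4 1)(2 15 10 9 7) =[12, 0, 15, 4, 1, 5, 3, 2, 6, 7, 9, 13, 11, 8, 14, 10]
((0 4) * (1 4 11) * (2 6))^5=(0 11 1 4)(2 6)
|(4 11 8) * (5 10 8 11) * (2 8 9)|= 6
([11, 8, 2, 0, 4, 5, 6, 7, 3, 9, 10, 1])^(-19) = [11, 8, 2, 0, 4, 5, 6, 7, 3, 9, 10, 1]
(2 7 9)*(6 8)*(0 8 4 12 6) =[8, 1, 7, 3, 12, 5, 4, 9, 0, 2, 10, 11, 6] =(0 8)(2 7 9)(4 12 6)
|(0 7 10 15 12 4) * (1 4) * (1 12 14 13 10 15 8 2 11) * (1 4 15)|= 11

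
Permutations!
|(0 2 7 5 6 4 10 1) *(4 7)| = |(0 2 4 10 1)(5 6 7)| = 15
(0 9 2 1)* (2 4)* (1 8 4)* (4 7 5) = (0 9 1)(2 8 7 5 4) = [9, 0, 8, 3, 2, 4, 6, 5, 7, 1]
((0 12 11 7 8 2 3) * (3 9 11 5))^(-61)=(0 3 5 12)(2 8 7 11 9)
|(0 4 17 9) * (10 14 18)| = 12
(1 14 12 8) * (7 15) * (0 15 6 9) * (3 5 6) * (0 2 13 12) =(0 15 7 3 5 6 9 2 13 12 8 1 14) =[15, 14, 13, 5, 4, 6, 9, 3, 1, 2, 10, 11, 8, 12, 0, 7]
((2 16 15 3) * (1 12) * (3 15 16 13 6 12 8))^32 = ((16)(1 8 3 2 13 6 12))^32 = (16)(1 13 8 6 3 12 2)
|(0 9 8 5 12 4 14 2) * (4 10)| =|(0 9 8 5 12 10 4 14 2)| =9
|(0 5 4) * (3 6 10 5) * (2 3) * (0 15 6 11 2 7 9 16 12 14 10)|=|(0 7 9 16 12 14 10 5 4 15 6)(2 3 11)|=33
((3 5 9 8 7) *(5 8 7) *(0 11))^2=((0 11)(3 8 5 9 7))^2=(11)(3 5 7 8 9)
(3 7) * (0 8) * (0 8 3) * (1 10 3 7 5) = (0 7)(1 10 3 5) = [7, 10, 2, 5, 4, 1, 6, 0, 8, 9, 3]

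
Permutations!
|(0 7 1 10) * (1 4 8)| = 6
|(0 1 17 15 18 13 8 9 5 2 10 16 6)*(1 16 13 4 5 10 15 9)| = 30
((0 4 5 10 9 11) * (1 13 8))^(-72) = ((0 4 5 10 9 11)(1 13 8))^(-72) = (13)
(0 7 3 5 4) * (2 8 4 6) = (0 7 3 5 6 2 8 4) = [7, 1, 8, 5, 0, 6, 2, 3, 4]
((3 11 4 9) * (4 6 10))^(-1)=(3 9 4 10 6 11)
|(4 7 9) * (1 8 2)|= 3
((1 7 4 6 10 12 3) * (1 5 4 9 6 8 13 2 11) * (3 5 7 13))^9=((1 13 2 11)(3 7 9 6 10 12 5 4 8))^9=(1 13 2 11)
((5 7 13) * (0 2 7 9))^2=((0 2 7 13 5 9))^2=(0 7 5)(2 13 9)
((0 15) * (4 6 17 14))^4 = ((0 15)(4 6 17 14))^4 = (17)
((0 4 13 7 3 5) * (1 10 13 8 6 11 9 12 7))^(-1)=(0 5 3 7 12 9 11 6 8 4)(1 13 10)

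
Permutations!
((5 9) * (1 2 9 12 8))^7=(1 2 9 5 12 8)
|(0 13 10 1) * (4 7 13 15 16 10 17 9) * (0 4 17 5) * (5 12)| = |(0 15 16 10 1 4 7 13 12 5)(9 17)| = 10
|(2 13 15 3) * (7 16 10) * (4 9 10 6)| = 12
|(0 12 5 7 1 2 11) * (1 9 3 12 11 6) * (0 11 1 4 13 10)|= |(0 1 2 6 4 13 10)(3 12 5 7 9)|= 35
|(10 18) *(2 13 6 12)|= 4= |(2 13 6 12)(10 18)|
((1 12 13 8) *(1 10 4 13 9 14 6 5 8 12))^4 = ((4 13 12 9 14 6 5 8 10))^4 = (4 14 10 9 8 12 5 13 6)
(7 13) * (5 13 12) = (5 13 7 12) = [0, 1, 2, 3, 4, 13, 6, 12, 8, 9, 10, 11, 5, 7]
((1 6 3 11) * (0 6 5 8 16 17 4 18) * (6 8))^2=(0 16 4)(1 6 11 5 3)(8 17 18)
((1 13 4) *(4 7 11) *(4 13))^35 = (1 4)(7 13 11)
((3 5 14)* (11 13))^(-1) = (3 14 5)(11 13)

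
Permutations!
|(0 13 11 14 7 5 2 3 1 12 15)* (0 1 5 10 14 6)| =|(0 13 11 6)(1 12 15)(2 3 5)(7 10 14)| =12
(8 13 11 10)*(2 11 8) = (2 11 10)(8 13) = [0, 1, 11, 3, 4, 5, 6, 7, 13, 9, 2, 10, 12, 8]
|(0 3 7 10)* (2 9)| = |(0 3 7 10)(2 9)| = 4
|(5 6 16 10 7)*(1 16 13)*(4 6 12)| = 9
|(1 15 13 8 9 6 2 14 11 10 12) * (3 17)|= |(1 15 13 8 9 6 2 14 11 10 12)(3 17)|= 22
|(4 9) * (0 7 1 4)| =|(0 7 1 4 9)| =5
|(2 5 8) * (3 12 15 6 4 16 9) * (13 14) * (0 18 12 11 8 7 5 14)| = |(0 18 12 15 6 4 16 9 3 11 8 2 14 13)(5 7)| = 14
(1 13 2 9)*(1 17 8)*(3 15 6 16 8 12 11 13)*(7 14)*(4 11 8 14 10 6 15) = (1 3 4 11 13 2 9 17 12 8)(6 16 14 7 10) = [0, 3, 9, 4, 11, 5, 16, 10, 1, 17, 6, 13, 8, 2, 7, 15, 14, 12]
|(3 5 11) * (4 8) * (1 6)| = |(1 6)(3 5 11)(4 8)| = 6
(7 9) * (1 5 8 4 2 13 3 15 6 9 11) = (1 5 8 4 2 13 3 15 6 9 7 11) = [0, 5, 13, 15, 2, 8, 9, 11, 4, 7, 10, 1, 12, 3, 14, 6]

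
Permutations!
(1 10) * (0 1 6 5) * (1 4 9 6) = (0 4 9 6 5)(1 10) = [4, 10, 2, 3, 9, 0, 5, 7, 8, 6, 1]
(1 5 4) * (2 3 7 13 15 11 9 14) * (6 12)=(1 5 4)(2 3 7 13 15 11 9 14)(6 12)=[0, 5, 3, 7, 1, 4, 12, 13, 8, 14, 10, 9, 6, 15, 2, 11]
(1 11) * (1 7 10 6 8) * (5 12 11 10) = (1 10 6 8)(5 12 11 7) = [0, 10, 2, 3, 4, 12, 8, 5, 1, 9, 6, 7, 11]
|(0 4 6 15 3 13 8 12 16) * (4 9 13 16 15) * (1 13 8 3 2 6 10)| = |(0 9 8 12 15 2 6 4 10 1 13 3 16)| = 13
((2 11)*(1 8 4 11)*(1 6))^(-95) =(1 8 4 11 2 6)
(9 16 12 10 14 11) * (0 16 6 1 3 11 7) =(0 16 12 10 14 7)(1 3 11 9 6) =[16, 3, 2, 11, 4, 5, 1, 0, 8, 6, 14, 9, 10, 13, 7, 15, 12]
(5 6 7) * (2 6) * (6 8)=(2 8 6 7 5)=[0, 1, 8, 3, 4, 2, 7, 5, 6]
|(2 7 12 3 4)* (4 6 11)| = |(2 7 12 3 6 11 4)| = 7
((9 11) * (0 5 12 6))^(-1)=(0 6 12 5)(9 11)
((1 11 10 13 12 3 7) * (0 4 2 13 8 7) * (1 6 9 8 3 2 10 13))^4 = (1 2 12 13 11)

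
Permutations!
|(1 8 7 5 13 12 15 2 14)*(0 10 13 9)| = |(0 10 13 12 15 2 14 1 8 7 5 9)| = 12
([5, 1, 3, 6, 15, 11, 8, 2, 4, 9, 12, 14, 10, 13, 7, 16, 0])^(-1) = (0 16 15 4 8 6 3 2 7 14 11 5)(10 12)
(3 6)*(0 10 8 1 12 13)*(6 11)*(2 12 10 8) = (0 8 1 10 2 12 13)(3 11 6) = [8, 10, 12, 11, 4, 5, 3, 7, 1, 9, 2, 6, 13, 0]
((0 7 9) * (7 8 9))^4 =((0 8 9))^4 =(0 8 9)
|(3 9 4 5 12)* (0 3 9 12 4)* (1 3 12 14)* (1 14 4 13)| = |(14)(0 12 9)(1 3 4 5 13)| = 15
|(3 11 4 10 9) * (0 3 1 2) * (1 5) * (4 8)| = |(0 3 11 8 4 10 9 5 1 2)| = 10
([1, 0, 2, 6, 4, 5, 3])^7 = [1, 0, 2, 6, 4, 5, 3]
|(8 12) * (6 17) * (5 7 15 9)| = 4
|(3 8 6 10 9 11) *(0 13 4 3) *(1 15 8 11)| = 30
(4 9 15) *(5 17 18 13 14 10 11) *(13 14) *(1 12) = (1 12)(4 9 15)(5 17 18 14 10 11) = [0, 12, 2, 3, 9, 17, 6, 7, 8, 15, 11, 5, 1, 13, 10, 4, 16, 18, 14]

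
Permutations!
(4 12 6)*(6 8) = [0, 1, 2, 3, 12, 5, 4, 7, 6, 9, 10, 11, 8] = (4 12 8 6)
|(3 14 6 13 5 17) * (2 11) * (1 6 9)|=|(1 6 13 5 17 3 14 9)(2 11)|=8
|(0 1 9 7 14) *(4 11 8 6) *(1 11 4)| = 8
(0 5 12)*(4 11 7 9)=(0 5 12)(4 11 7 9)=[5, 1, 2, 3, 11, 12, 6, 9, 8, 4, 10, 7, 0]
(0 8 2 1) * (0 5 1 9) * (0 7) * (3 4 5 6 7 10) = [8, 6, 9, 4, 5, 1, 7, 0, 2, 10, 3] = (0 8 2 9 10 3 4 5 1 6 7)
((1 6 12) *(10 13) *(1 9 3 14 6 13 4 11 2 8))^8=(1 13 10 4 11 2 8)(3 12 14 9 6)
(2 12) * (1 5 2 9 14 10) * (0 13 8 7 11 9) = (0 13 8 7 11 9 14 10 1 5 2 12) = [13, 5, 12, 3, 4, 2, 6, 11, 7, 14, 1, 9, 0, 8, 10]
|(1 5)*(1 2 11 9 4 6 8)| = 8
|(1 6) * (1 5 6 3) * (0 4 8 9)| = 4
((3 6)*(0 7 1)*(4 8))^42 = (8)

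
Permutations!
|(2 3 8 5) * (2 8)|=2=|(2 3)(5 8)|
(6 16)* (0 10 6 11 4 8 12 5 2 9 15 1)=(0 10 6 16 11 4 8 12 5 2 9 15 1)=[10, 0, 9, 3, 8, 2, 16, 7, 12, 15, 6, 4, 5, 13, 14, 1, 11]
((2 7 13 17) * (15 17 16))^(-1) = (2 17 15 16 13 7)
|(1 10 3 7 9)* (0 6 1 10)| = 12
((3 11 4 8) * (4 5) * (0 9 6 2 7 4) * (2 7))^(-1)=((0 9 6 7 4 8 3 11 5))^(-1)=(0 5 11 3 8 4 7 6 9)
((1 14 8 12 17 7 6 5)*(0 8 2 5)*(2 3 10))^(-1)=(0 6 7 17 12 8)(1 5 2 10 3 14)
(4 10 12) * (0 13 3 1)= (0 13 3 1)(4 10 12)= [13, 0, 2, 1, 10, 5, 6, 7, 8, 9, 12, 11, 4, 3]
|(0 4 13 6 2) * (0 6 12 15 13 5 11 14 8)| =|(0 4 5 11 14 8)(2 6)(12 15 13)| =6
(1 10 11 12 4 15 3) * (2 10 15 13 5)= (1 15 3)(2 10 11 12 4 13 5)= [0, 15, 10, 1, 13, 2, 6, 7, 8, 9, 11, 12, 4, 5, 14, 3]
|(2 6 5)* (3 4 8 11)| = |(2 6 5)(3 4 8 11)| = 12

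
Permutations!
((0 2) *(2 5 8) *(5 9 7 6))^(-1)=((0 9 7 6 5 8 2))^(-1)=(0 2 8 5 6 7 9)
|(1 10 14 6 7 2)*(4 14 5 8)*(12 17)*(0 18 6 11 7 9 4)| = 26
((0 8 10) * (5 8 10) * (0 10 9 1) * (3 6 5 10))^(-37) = (0 1 9)(3 8 6 10 5)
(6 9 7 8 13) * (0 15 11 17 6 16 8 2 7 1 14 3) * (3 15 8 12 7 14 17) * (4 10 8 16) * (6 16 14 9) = [14, 17, 9, 0, 10, 5, 6, 2, 13, 1, 8, 3, 7, 4, 15, 11, 12, 16] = (0 14 15 11 3)(1 17 16 12 7 2 9)(4 10 8 13)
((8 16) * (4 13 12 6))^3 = ((4 13 12 6)(8 16))^3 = (4 6 12 13)(8 16)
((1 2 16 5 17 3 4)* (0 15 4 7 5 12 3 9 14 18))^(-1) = (0 18 14 9 17 5 7 3 12 16 2 1 4 15)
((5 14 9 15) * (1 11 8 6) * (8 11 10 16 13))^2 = ((1 10 16 13 8 6)(5 14 9 15))^2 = (1 16 8)(5 9)(6 10 13)(14 15)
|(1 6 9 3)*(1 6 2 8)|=|(1 2 8)(3 6 9)|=3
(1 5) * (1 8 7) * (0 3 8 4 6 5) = [3, 0, 2, 8, 6, 4, 5, 1, 7] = (0 3 8 7 1)(4 6 5)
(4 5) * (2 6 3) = (2 6 3)(4 5) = [0, 1, 6, 2, 5, 4, 3]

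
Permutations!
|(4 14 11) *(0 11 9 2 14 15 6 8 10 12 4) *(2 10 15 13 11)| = |(0 2 14 9 10 12 4 13 11)(6 8 15)| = 9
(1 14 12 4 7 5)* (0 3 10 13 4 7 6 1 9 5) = (0 3 10 13 4 6 1 14 12 7)(5 9) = [3, 14, 2, 10, 6, 9, 1, 0, 8, 5, 13, 11, 7, 4, 12]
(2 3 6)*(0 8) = (0 8)(2 3 6) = [8, 1, 3, 6, 4, 5, 2, 7, 0]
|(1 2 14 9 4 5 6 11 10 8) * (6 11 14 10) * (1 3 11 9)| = 24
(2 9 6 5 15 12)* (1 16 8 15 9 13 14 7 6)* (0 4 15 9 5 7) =(0 4 15 12 2 13 14)(1 16 8 9)(6 7) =[4, 16, 13, 3, 15, 5, 7, 6, 9, 1, 10, 11, 2, 14, 0, 12, 8]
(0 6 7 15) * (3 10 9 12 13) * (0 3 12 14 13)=(0 6 7 15 3 10 9 14 13 12)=[6, 1, 2, 10, 4, 5, 7, 15, 8, 14, 9, 11, 0, 12, 13, 3]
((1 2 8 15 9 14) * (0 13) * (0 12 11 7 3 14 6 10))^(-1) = ((0 13 12 11 7 3 14 1 2 8 15 9 6 10))^(-1) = (0 10 6 9 15 8 2 1 14 3 7 11 12 13)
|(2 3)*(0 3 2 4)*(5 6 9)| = 3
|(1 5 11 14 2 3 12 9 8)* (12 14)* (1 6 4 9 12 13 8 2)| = 11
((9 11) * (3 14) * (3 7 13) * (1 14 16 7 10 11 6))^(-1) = (1 6 9 11 10 14)(3 13 7 16)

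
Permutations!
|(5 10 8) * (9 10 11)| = |(5 11 9 10 8)| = 5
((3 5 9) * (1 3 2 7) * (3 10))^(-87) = ((1 10 3 5 9 2 7))^(-87) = (1 9 10 2 3 7 5)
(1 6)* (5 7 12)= (1 6)(5 7 12)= [0, 6, 2, 3, 4, 7, 1, 12, 8, 9, 10, 11, 5]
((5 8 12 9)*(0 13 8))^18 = ((0 13 8 12 9 5))^18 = (13)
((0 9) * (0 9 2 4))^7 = (9)(0 2 4)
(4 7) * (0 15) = (0 15)(4 7) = [15, 1, 2, 3, 7, 5, 6, 4, 8, 9, 10, 11, 12, 13, 14, 0]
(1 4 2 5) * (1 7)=(1 4 2 5 7)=[0, 4, 5, 3, 2, 7, 6, 1]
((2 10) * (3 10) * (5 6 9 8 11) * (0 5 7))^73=((0 5 6 9 8 11 7)(2 3 10))^73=(0 9 7 6 11 5 8)(2 3 10)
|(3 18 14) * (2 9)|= |(2 9)(3 18 14)|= 6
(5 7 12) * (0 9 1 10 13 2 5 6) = (0 9 1 10 13 2 5 7 12 6) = [9, 10, 5, 3, 4, 7, 0, 12, 8, 1, 13, 11, 6, 2]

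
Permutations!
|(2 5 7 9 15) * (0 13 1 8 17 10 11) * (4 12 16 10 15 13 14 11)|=|(0 14 11)(1 8 17 15 2 5 7 9 13)(4 12 16 10)|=36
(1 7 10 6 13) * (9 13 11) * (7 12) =[0, 12, 2, 3, 4, 5, 11, 10, 8, 13, 6, 9, 7, 1] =(1 12 7 10 6 11 9 13)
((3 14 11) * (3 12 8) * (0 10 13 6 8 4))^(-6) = (0 8 12 13 14)(3 4 6 11 10)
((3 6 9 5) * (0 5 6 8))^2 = (9)(0 3)(5 8)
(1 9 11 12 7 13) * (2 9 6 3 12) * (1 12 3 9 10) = (1 6 9 11 2 10)(7 13 12) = [0, 6, 10, 3, 4, 5, 9, 13, 8, 11, 1, 2, 7, 12]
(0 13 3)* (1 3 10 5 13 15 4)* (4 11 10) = (0 15 11 10 5 13 4 1 3) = [15, 3, 2, 0, 1, 13, 6, 7, 8, 9, 5, 10, 12, 4, 14, 11]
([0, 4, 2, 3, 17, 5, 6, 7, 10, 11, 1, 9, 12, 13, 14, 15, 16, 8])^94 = (1 10 8 17 4)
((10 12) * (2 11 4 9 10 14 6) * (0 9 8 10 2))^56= ((0 9 2 11 4 8 10 12 14 6))^56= (0 10 2 14 4)(6 8 9 12 11)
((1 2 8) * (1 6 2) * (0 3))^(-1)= (0 3)(2 6 8)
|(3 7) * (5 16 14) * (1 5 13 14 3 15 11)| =14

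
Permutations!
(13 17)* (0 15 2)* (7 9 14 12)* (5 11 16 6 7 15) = (0 5 11 16 6 7 9 14 12 15 2)(13 17) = [5, 1, 0, 3, 4, 11, 7, 9, 8, 14, 10, 16, 15, 17, 12, 2, 6, 13]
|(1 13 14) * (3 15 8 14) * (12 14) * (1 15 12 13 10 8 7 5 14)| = |(1 10 8 13 3 12)(5 14 15 7)| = 12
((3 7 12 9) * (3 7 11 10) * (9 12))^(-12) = (12)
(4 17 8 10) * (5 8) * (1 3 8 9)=(1 3 8 10 4 17 5 9)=[0, 3, 2, 8, 17, 9, 6, 7, 10, 1, 4, 11, 12, 13, 14, 15, 16, 5]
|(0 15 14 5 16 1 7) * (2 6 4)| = 21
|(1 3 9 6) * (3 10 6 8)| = |(1 10 6)(3 9 8)| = 3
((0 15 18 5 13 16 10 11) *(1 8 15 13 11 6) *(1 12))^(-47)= (0 13 16 10 6 12 1 8 15 18 5 11)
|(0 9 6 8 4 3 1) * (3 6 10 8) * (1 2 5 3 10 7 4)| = 24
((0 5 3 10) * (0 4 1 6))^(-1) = (0 6 1 4 10 3 5)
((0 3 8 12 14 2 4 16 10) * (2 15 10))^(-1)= ((0 3 8 12 14 15 10)(2 4 16))^(-1)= (0 10 15 14 12 8 3)(2 16 4)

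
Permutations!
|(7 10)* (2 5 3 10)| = |(2 5 3 10 7)| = 5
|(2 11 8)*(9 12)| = 6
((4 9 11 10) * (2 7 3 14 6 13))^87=(2 14)(3 13)(4 10 11 9)(6 7)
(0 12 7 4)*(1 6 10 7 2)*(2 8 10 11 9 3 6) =(0 12 8 10 7 4)(1 2)(3 6 11 9) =[12, 2, 1, 6, 0, 5, 11, 4, 10, 3, 7, 9, 8]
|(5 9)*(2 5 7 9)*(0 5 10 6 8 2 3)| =12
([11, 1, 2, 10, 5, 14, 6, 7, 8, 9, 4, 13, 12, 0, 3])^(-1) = (0 13 11)(3 14 5 4 10)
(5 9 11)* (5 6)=(5 9 11 6)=[0, 1, 2, 3, 4, 9, 5, 7, 8, 11, 10, 6]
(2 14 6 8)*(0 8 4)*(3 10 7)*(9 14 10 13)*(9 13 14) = [8, 1, 10, 14, 0, 5, 4, 3, 2, 9, 7, 11, 12, 13, 6] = (0 8 2 10 7 3 14 6 4)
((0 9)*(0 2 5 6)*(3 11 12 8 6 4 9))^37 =((0 3 11 12 8 6)(2 5 4 9))^37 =(0 3 11 12 8 6)(2 5 4 9)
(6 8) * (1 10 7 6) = (1 10 7 6 8) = [0, 10, 2, 3, 4, 5, 8, 6, 1, 9, 7]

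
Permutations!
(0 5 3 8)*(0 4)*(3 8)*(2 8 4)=[5, 1, 8, 3, 0, 4, 6, 7, 2]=(0 5 4)(2 8)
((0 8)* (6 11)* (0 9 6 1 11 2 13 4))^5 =((0 8 9 6 2 13 4)(1 11))^5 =(0 13 6 8 4 2 9)(1 11)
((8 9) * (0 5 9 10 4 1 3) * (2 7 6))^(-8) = ((0 5 9 8 10 4 1 3)(2 7 6))^(-8) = (10)(2 7 6)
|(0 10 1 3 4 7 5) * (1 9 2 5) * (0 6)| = |(0 10 9 2 5 6)(1 3 4 7)| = 12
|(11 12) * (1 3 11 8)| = |(1 3 11 12 8)| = 5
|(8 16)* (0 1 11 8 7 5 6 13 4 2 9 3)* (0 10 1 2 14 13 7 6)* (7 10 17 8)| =39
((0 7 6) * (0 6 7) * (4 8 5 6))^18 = ((4 8 5 6))^18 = (4 5)(6 8)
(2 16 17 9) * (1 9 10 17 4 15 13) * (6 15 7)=(1 9 2 16 4 7 6 15 13)(10 17)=[0, 9, 16, 3, 7, 5, 15, 6, 8, 2, 17, 11, 12, 1, 14, 13, 4, 10]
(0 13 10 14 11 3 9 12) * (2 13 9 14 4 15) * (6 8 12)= [9, 1, 13, 14, 15, 5, 8, 7, 12, 6, 4, 3, 0, 10, 11, 2]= (0 9 6 8 12)(2 13 10 4 15)(3 14 11)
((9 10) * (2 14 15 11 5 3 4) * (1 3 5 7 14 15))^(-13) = ((1 3 4 2 15 11 7 14)(9 10))^(-13) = (1 2 7 3 15 14 4 11)(9 10)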